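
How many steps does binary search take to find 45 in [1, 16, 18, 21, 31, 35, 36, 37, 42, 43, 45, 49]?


Search for 45:
[0,11] mid=5 arr[5]=35
[6,11] mid=8 arr[8]=42
[9,11] mid=10 arr[10]=45
Total: 3 comparisons


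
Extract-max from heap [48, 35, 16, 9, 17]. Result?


Max = 48
Replace root with last, heapify down
Resulting heap: [35, 17, 16, 9]


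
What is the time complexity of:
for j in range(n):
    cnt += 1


Per nesting level: O(n) = O(n)
Complexity: O(n)


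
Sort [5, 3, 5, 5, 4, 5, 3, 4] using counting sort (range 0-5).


Count array: [0, 0, 0, 2, 2, 4]
Reconstruct: [3, 3, 4, 4, 5, 5, 5, 5]


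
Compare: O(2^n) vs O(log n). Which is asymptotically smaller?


logarithmic grows slower than exponential
O(log n) is asymptotically smaller; O(2^n) grows faster


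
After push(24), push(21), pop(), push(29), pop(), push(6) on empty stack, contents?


push(24) -> [24]
push(21) -> [24, 21]
pop() returns 21 -> [24]
push(29) -> [24, 29]
pop() returns 29 -> [24]
push(6) -> [24, 6]
Final stack (bottom to top): [24, 6]


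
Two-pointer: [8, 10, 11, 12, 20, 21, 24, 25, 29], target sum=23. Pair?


Two pointers: lo=0, hi=8
Found pair: (11, 12) summing to 23


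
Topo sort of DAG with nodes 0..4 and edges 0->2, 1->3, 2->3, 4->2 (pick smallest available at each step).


Kahn's algorithm, process smallest node first
Order: [0, 1, 4, 2, 3]


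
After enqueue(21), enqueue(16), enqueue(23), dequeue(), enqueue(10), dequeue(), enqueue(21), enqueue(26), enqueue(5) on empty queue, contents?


enqueue(21) -> [21]
enqueue(16) -> [21, 16]
enqueue(23) -> [21, 16, 23]
dequeue() returns 21 -> [16, 23]
enqueue(10) -> [16, 23, 10]
dequeue() returns 16 -> [23, 10]
enqueue(21) -> [23, 10, 21]
enqueue(26) -> [23, 10, 21, 26]
enqueue(5) -> [23, 10, 21, 26, 5]
Final queue (front to back): [23, 10, 21, 26, 5]


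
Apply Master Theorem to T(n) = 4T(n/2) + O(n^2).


a=4, b=2, c=2. log_2(4)=2 = c=2. Case 2: O(n^c log n) = O(n^2 log n)
Complexity: O(n^2 log n)


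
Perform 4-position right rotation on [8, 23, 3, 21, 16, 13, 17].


Right rotate by 4: [21, 16, 13, 17, 8, 23, 3]


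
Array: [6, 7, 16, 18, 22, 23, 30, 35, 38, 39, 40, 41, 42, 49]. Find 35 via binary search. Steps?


Search for 35:
[0,13] mid=6 arr[6]=30
[7,13] mid=10 arr[10]=40
[7,9] mid=8 arr[8]=38
[7,7] mid=7 arr[7]=35
Total: 4 comparisons


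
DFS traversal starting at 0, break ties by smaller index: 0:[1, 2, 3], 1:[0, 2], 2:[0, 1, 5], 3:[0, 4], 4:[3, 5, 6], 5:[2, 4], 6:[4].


DFS stack-based: start with [0]
Visit order: [0, 1, 2, 5, 4, 3, 6]


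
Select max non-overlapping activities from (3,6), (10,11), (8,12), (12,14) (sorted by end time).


Greedy: pick earliest-ending, then skip overlaps.
Selected (3 activities): [(3, 6), (10, 11), (12, 14)]


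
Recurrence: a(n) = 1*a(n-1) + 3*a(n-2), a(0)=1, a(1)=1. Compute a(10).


Build bottom-up:
...a(8)=508, a(9)=1159, a(10)=1*1159+3*508=2683


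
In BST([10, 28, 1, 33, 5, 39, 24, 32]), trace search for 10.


BST root = 10
Search for 10: compare at each node
Path: [10]


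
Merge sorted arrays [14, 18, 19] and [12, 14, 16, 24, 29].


Compare heads, take smaller each step.
Merged: [12, 14, 14, 16, 18, 19, 24, 29]


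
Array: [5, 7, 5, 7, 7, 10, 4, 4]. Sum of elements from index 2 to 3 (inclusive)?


Prefix sums: [0, 5, 12, 17, 24, 31, 41, 45, 49]
Sum[2..3] = prefix[4] - prefix[2] = 24 - 12 = 12


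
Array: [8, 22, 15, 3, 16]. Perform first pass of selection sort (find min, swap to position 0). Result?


After one pass: [3, 22, 15, 8, 16]


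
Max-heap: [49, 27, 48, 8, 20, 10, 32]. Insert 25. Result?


Append 25: [49, 27, 48, 8, 20, 10, 32, 25]
Bubble up: swap idx 7(25) with idx 3(8)
Result: [49, 27, 48, 25, 20, 10, 32, 8]


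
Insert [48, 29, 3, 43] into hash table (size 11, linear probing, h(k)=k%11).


Insertions: 48->slot 4; 29->slot 7; 3->slot 3; 43->slot 10
Table: [None, None, None, 3, 48, None, None, 29, None, None, 43]


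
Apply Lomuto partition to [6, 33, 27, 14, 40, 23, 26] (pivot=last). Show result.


Elements <= 26 go left of pivot.
Result: [6, 14, 23, 26, 40, 27, 33], pivot at index 3


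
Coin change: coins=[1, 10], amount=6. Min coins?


dp[0]=0; dp[i]=1+min(dp[i-c] for c in coins)
...dp[1]=1, dp[2]=2, dp[3]=3, dp[4]=4, dp[5]=5, dp[6]=6
Minimum coins for 6 = 6


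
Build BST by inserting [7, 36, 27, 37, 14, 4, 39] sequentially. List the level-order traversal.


Root = 7; build tree by BST insertion.
Level-Order traversal: [7, 4, 36, 27, 37, 14, 39]


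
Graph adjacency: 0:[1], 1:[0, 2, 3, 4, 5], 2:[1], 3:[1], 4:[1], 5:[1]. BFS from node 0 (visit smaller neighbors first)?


BFS queue: start with [0]
Visit order: [0, 1, 2, 3, 4, 5]


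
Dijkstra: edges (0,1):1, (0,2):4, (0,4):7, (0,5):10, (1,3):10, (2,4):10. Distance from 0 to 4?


Dijkstra from 0:
Distances: {0: 0, 1: 1, 2: 4, 3: 11, 4: 7, 5: 10}
Shortest distance to 4 = 7, path = [0, 4]


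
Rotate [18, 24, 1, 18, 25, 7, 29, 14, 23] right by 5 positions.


Right rotate by 5: [25, 7, 29, 14, 23, 18, 24, 1, 18]


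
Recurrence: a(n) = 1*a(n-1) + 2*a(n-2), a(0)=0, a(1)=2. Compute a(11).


Build bottom-up:
...a(9)=342, a(10)=682, a(11)=1*682+2*342=1366


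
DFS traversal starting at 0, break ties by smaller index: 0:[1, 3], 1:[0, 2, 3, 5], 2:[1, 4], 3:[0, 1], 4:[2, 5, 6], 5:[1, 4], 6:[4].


DFS stack-based: start with [0]
Visit order: [0, 1, 2, 4, 5, 6, 3]


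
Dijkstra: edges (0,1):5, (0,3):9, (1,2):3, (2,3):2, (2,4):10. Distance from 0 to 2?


Dijkstra from 0:
Distances: {0: 0, 1: 5, 2: 8, 3: 9, 4: 18}
Shortest distance to 2 = 8, path = [0, 1, 2]


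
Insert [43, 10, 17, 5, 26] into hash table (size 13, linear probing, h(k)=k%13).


Insertions: 43->slot 4; 10->slot 10; 17->slot 5; 5->slot 6; 26->slot 0
Table: [26, None, None, None, 43, 17, 5, None, None, None, 10, None, None]


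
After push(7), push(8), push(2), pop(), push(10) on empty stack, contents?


push(7) -> [7]
push(8) -> [7, 8]
push(2) -> [7, 8, 2]
pop() returns 2 -> [7, 8]
push(10) -> [7, 8, 10]
Final stack (bottom to top): [7, 8, 10]


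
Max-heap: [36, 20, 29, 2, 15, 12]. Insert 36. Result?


Append 36: [36, 20, 29, 2, 15, 12, 36]
Bubble up: swap idx 6(36) with idx 2(29)
Result: [36, 20, 36, 2, 15, 12, 29]


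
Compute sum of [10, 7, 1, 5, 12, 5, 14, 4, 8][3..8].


Prefix sums: [0, 10, 17, 18, 23, 35, 40, 54, 58, 66]
Sum[3..8] = prefix[9] - prefix[3] = 66 - 18 = 48


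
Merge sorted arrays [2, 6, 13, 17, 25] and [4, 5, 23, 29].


Compare heads, take smaller each step.
Merged: [2, 4, 5, 6, 13, 17, 23, 25, 29]


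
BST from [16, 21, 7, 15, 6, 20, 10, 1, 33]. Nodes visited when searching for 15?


BST root = 16
Search for 15: compare at each node
Path: [16, 7, 15]


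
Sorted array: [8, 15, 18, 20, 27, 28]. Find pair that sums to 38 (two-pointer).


Two pointers: lo=0, hi=5
Found pair: (18, 20) summing to 38


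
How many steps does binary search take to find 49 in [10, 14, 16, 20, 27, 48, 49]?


Search for 49:
[0,6] mid=3 arr[3]=20
[4,6] mid=5 arr[5]=48
[6,6] mid=6 arr[6]=49
Total: 3 comparisons


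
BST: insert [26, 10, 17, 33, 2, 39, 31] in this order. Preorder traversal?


Root = 26; build tree by BST insertion.
Preorder traversal: [26, 10, 2, 17, 33, 31, 39]


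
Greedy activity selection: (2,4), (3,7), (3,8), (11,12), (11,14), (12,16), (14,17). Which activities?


Greedy: pick earliest-ending, then skip overlaps.
Selected (3 activities): [(2, 4), (11, 12), (12, 16)]


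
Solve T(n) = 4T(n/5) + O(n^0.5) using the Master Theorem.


a=4, b=5, c=0.5. log_5(4)=0.861 > c=0.5. Case 1: O(n^log_b(a)) = O(n^0.861)
Complexity: O(n^0.861)


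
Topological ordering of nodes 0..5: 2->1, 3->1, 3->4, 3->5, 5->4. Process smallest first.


Kahn's algorithm, process smallest node first
Order: [0, 2, 3, 1, 5, 4]


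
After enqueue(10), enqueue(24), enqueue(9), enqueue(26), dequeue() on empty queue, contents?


enqueue(10) -> [10]
enqueue(24) -> [10, 24]
enqueue(9) -> [10, 24, 9]
enqueue(26) -> [10, 24, 9, 26]
dequeue() returns 10 -> [24, 9, 26]
Final queue (front to back): [24, 9, 26]


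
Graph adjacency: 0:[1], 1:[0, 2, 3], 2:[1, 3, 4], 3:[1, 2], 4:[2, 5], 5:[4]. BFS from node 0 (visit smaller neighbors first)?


BFS queue: start with [0]
Visit order: [0, 1, 2, 3, 4, 5]


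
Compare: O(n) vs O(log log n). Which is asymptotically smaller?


double-logarithmic grows slower than linear
O(log log n) is asymptotically smaller; O(n) grows faster


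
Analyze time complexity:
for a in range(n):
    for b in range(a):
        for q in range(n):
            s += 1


Per nesting level: O(n) * O(n) [triangular over a] * O(n) = O(n^3)
Complexity: O(n^3)


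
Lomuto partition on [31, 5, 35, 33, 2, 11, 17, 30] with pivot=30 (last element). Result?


Elements <= 30 go left of pivot.
Result: [5, 2, 11, 17, 30, 35, 33, 31], pivot at index 4


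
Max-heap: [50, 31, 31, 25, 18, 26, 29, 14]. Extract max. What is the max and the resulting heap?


Max = 50
Replace root with last, heapify down
Resulting heap: [31, 25, 31, 14, 18, 26, 29]


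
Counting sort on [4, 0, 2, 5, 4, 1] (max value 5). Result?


Count array: [1, 1, 1, 0, 2, 1]
Reconstruct: [0, 1, 2, 4, 4, 5]


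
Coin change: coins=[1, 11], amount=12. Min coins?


dp[0]=0; dp[i]=1+min(dp[i-c] for c in coins)
...dp[7]=7, dp[8]=8, dp[9]=9, dp[10]=10, dp[11]=1, dp[12]=2
Minimum coins for 12 = 2


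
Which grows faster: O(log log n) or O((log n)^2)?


double-logarithmic grows slower than polylogarithmic
O(log log n) is asymptotically smaller; O((log n)^2) grows faster


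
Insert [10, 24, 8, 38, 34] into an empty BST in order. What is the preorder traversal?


Root = 10; build tree by BST insertion.
Preorder traversal: [10, 8, 24, 38, 34]


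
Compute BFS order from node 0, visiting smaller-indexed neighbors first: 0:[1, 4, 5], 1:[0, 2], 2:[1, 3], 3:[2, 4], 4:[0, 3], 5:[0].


BFS queue: start with [0]
Visit order: [0, 1, 4, 5, 2, 3]


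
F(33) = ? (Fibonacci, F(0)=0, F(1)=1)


F(n)=F(n-1)+F(n-2)
...F(31)=1346269, F(32)=2178309, F(33)=3524578


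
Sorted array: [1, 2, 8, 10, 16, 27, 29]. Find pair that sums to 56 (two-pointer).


Two pointers: lo=0, hi=6
Found pair: (27, 29) summing to 56


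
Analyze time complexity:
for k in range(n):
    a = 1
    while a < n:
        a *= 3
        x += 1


Per nesting level: O(n) * O(log n) = O(n log n)
Complexity: O(n log n)


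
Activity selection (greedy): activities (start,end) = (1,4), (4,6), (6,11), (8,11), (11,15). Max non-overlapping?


Greedy: pick earliest-ending, then skip overlaps.
Selected (4 activities): [(1, 4), (4, 6), (6, 11), (11, 15)]


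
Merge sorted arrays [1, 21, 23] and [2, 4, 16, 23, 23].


Compare heads, take smaller each step.
Merged: [1, 2, 4, 16, 21, 23, 23, 23]


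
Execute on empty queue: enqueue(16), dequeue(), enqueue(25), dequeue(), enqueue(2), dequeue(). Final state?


enqueue(16) -> [16]
dequeue() returns 16 -> []
enqueue(25) -> [25]
dequeue() returns 25 -> []
enqueue(2) -> [2]
dequeue() returns 2 -> []
Final queue (front to back): []


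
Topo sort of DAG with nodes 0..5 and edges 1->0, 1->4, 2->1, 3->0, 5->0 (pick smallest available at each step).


Kahn's algorithm, process smallest node first
Order: [2, 1, 3, 4, 5, 0]


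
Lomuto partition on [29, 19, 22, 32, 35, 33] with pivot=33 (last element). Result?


Elements <= 33 go left of pivot.
Result: [29, 19, 22, 32, 33, 35], pivot at index 4


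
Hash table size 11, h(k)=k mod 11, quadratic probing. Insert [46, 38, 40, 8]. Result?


Insertions: 46->slot 2; 38->slot 5; 40->slot 7; 8->slot 8
Table: [None, None, 46, None, None, 38, None, 40, 8, None, None]


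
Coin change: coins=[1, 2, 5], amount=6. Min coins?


dp[0]=0; dp[i]=1+min(dp[i-c] for c in coins)
...dp[1]=1, dp[2]=1, dp[3]=2, dp[4]=2, dp[5]=1, dp[6]=2
Minimum coins for 6 = 2


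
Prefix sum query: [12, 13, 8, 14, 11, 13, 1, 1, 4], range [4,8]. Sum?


Prefix sums: [0, 12, 25, 33, 47, 58, 71, 72, 73, 77]
Sum[4..8] = prefix[9] - prefix[4] = 77 - 47 = 30


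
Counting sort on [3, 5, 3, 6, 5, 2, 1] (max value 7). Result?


Count array: [0, 1, 1, 2, 0, 2, 1, 0]
Reconstruct: [1, 2, 3, 3, 5, 5, 6]


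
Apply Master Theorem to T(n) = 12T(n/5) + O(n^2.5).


a=12, b=5, c=2.5. log_5(12)=1.544 < c=2.5. Case 3: O(n^c) = O(n^2.500)
Complexity: O(n^2.500)


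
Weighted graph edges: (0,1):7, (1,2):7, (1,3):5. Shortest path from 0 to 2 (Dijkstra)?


Dijkstra from 0:
Distances: {0: 0, 1: 7, 2: 14, 3: 12}
Shortest distance to 2 = 14, path = [0, 1, 2]


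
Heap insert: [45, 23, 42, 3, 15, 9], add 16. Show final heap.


Append 16: [45, 23, 42, 3, 15, 9, 16]
Bubble up: no swaps needed
Result: [45, 23, 42, 3, 15, 9, 16]


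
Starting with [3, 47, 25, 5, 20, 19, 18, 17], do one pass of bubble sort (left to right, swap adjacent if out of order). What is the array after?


After one pass: [3, 25, 5, 20, 19, 18, 17, 47]


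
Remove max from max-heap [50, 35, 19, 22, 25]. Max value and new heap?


Max = 50
Replace root with last, heapify down
Resulting heap: [35, 25, 19, 22]


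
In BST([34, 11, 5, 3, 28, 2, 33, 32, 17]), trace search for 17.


BST root = 34
Search for 17: compare at each node
Path: [34, 11, 28, 17]


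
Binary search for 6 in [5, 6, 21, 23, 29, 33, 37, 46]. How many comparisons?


Search for 6:
[0,7] mid=3 arr[3]=23
[0,2] mid=1 arr[1]=6
Total: 2 comparisons


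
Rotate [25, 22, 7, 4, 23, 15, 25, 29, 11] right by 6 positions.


Right rotate by 6: [4, 23, 15, 25, 29, 11, 25, 22, 7]


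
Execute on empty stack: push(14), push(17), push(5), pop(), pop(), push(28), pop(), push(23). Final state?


push(14) -> [14]
push(17) -> [14, 17]
push(5) -> [14, 17, 5]
pop() returns 5 -> [14, 17]
pop() returns 17 -> [14]
push(28) -> [14, 28]
pop() returns 28 -> [14]
push(23) -> [14, 23]
Final stack (bottom to top): [14, 23]


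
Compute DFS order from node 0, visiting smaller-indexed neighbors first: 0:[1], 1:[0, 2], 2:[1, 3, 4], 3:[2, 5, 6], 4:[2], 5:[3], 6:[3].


DFS stack-based: start with [0]
Visit order: [0, 1, 2, 3, 5, 6, 4]


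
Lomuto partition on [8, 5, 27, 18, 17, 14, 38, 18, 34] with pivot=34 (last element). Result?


Elements <= 34 go left of pivot.
Result: [8, 5, 27, 18, 17, 14, 18, 34, 38], pivot at index 7


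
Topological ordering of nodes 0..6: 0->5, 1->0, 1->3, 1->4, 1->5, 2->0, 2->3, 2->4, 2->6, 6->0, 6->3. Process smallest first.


Kahn's algorithm, process smallest node first
Order: [1, 2, 4, 6, 0, 3, 5]


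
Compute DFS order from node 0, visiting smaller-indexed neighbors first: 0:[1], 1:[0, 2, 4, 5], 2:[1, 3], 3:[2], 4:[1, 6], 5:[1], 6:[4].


DFS stack-based: start with [0]
Visit order: [0, 1, 2, 3, 4, 6, 5]


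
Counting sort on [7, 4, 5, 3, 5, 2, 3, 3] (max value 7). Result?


Count array: [0, 0, 1, 3, 1, 2, 0, 1]
Reconstruct: [2, 3, 3, 3, 4, 5, 5, 7]


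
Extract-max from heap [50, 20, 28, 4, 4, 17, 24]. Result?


Max = 50
Replace root with last, heapify down
Resulting heap: [28, 20, 24, 4, 4, 17]


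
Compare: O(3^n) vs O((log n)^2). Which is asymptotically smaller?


polylogarithmic grows slower than exponential (base 3)
O((log n)^2) is asymptotically smaller; O(3^n) grows faster


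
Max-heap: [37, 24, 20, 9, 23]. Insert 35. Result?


Append 35: [37, 24, 20, 9, 23, 35]
Bubble up: swap idx 5(35) with idx 2(20)
Result: [37, 24, 35, 9, 23, 20]


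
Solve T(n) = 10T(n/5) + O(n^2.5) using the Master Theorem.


a=10, b=5, c=2.5. log_5(10)=1.431 < c=2.5. Case 3: O(n^c) = O(n^2.500)
Complexity: O(n^2.500)


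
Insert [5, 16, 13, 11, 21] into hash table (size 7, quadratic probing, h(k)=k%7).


Insertions: 5->slot 5; 16->slot 2; 13->slot 6; 11->slot 4; 21->slot 0
Table: [21, None, 16, None, 11, 5, 13]


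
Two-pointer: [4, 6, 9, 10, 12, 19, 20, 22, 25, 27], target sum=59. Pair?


Two pointers: lo=0, hi=9
No pair sums to 59


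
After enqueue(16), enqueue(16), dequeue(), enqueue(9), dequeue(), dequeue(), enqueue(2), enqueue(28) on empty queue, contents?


enqueue(16) -> [16]
enqueue(16) -> [16, 16]
dequeue() returns 16 -> [16]
enqueue(9) -> [16, 9]
dequeue() returns 16 -> [9]
dequeue() returns 9 -> []
enqueue(2) -> [2]
enqueue(28) -> [2, 28]
Final queue (front to back): [2, 28]


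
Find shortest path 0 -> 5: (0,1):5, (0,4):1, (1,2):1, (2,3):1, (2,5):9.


Dijkstra from 0:
Distances: {0: 0, 1: 5, 2: 6, 3: 7, 4: 1, 5: 15}
Shortest distance to 5 = 15, path = [0, 1, 2, 5]


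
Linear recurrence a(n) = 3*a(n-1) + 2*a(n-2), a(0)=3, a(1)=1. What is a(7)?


Build bottom-up:
...a(5)=373, a(6)=1329, a(7)=3*1329+2*373=4733


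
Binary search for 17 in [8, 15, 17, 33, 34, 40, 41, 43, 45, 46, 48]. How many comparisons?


Search for 17:
[0,10] mid=5 arr[5]=40
[0,4] mid=2 arr[2]=17
Total: 2 comparisons


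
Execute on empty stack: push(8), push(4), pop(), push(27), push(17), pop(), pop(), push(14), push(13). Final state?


push(8) -> [8]
push(4) -> [8, 4]
pop() returns 4 -> [8]
push(27) -> [8, 27]
push(17) -> [8, 27, 17]
pop() returns 17 -> [8, 27]
pop() returns 27 -> [8]
push(14) -> [8, 14]
push(13) -> [8, 14, 13]
Final stack (bottom to top): [8, 14, 13]


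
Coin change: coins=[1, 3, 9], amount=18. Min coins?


dp[0]=0; dp[i]=1+min(dp[i-c] for c in coins)
...dp[13]=3, dp[14]=4, dp[15]=3, dp[16]=4, dp[17]=5, dp[18]=2
Minimum coins for 18 = 2


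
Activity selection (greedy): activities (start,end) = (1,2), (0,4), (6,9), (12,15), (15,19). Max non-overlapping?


Greedy: pick earliest-ending, then skip overlaps.
Selected (4 activities): [(1, 2), (6, 9), (12, 15), (15, 19)]


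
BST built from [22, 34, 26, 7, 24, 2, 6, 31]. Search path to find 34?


BST root = 22
Search for 34: compare at each node
Path: [22, 34]


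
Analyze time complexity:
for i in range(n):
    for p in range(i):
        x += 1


Per nesting level: O(n) * O(n) [triangular over i] = O(n^2)
Complexity: O(n^2)


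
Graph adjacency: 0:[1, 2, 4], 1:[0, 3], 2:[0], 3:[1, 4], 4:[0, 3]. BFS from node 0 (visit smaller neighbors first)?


BFS queue: start with [0]
Visit order: [0, 1, 2, 4, 3]


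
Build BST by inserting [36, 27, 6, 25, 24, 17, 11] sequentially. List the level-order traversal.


Root = 36; build tree by BST insertion.
Level-Order traversal: [36, 27, 6, 25, 24, 17, 11]


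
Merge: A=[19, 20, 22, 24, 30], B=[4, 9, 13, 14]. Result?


Compare heads, take smaller each step.
Merged: [4, 9, 13, 14, 19, 20, 22, 24, 30]


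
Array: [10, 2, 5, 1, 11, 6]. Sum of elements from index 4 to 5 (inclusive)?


Prefix sums: [0, 10, 12, 17, 18, 29, 35]
Sum[4..5] = prefix[6] - prefix[4] = 35 - 18 = 17


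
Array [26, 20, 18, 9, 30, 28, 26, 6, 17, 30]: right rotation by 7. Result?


Right rotate by 7: [9, 30, 28, 26, 6, 17, 30, 26, 20, 18]


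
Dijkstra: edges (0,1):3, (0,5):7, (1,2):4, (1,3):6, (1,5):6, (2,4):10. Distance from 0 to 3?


Dijkstra from 0:
Distances: {0: 0, 1: 3, 2: 7, 3: 9, 4: 17, 5: 7}
Shortest distance to 3 = 9, path = [0, 1, 3]


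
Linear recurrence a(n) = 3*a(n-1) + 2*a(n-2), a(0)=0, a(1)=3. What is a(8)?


Build bottom-up:
...a(6)=1485, a(7)=5289, a(8)=3*5289+2*1485=18837


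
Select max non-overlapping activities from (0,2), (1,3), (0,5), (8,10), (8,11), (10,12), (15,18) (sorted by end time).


Greedy: pick earliest-ending, then skip overlaps.
Selected (4 activities): [(0, 2), (8, 10), (10, 12), (15, 18)]


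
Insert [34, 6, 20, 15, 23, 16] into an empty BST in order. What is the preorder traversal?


Root = 34; build tree by BST insertion.
Preorder traversal: [34, 6, 20, 15, 16, 23]


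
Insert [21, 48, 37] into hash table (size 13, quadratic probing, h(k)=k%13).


Insertions: 21->slot 8; 48->slot 9; 37->slot 11
Table: [None, None, None, None, None, None, None, None, 21, 48, None, 37, None]


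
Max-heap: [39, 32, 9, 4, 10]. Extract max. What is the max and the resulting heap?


Max = 39
Replace root with last, heapify down
Resulting heap: [32, 10, 9, 4]


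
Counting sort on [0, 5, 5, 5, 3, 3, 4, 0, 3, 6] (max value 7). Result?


Count array: [2, 0, 0, 3, 1, 3, 1, 0]
Reconstruct: [0, 0, 3, 3, 3, 4, 5, 5, 5, 6]


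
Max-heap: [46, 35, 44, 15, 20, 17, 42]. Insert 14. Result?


Append 14: [46, 35, 44, 15, 20, 17, 42, 14]
Bubble up: no swaps needed
Result: [46, 35, 44, 15, 20, 17, 42, 14]


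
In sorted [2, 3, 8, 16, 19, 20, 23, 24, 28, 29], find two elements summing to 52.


Two pointers: lo=0, hi=9
Found pair: (23, 29) summing to 52


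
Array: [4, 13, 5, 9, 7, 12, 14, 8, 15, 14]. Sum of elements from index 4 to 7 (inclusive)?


Prefix sums: [0, 4, 17, 22, 31, 38, 50, 64, 72, 87, 101]
Sum[4..7] = prefix[8] - prefix[4] = 72 - 31 = 41


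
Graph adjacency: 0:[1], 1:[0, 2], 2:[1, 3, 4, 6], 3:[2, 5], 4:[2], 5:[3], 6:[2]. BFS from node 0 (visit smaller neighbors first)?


BFS queue: start with [0]
Visit order: [0, 1, 2, 3, 4, 6, 5]


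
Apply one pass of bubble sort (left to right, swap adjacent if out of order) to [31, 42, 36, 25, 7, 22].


After one pass: [31, 36, 25, 7, 22, 42]


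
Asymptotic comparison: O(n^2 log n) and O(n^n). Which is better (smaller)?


n^2 log n grows slower than n^n
O(n^2 log n) is asymptotically smaller; O(n^n) grows faster


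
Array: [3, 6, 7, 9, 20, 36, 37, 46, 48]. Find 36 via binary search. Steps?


Search for 36:
[0,8] mid=4 arr[4]=20
[5,8] mid=6 arr[6]=37
[5,5] mid=5 arr[5]=36
Total: 3 comparisons


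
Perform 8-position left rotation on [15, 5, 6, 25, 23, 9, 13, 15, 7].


Left rotate by 8: [7, 15, 5, 6, 25, 23, 9, 13, 15]


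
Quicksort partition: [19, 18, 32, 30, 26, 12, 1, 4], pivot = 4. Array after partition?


Elements <= 4 go left of pivot.
Result: [1, 4, 32, 30, 26, 12, 19, 18], pivot at index 1


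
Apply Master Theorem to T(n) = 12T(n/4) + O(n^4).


a=12, b=4, c=4. log_4(12)=1.792 < c=4. Case 3: O(n^c) = O(n^4)
Complexity: O(n^4)


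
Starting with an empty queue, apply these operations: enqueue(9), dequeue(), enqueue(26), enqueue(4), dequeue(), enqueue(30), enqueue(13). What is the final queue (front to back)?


enqueue(9) -> [9]
dequeue() returns 9 -> []
enqueue(26) -> [26]
enqueue(4) -> [26, 4]
dequeue() returns 26 -> [4]
enqueue(30) -> [4, 30]
enqueue(13) -> [4, 30, 13]
Final queue (front to back): [4, 30, 13]


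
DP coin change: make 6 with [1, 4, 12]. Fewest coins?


dp[0]=0; dp[i]=1+min(dp[i-c] for c in coins)
...dp[1]=1, dp[2]=2, dp[3]=3, dp[4]=1, dp[5]=2, dp[6]=3
Minimum coins for 6 = 3


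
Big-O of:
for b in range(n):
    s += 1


Per nesting level: O(n) = O(n)
Complexity: O(n)


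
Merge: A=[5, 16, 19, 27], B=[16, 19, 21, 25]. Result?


Compare heads, take smaller each step.
Merged: [5, 16, 16, 19, 19, 21, 25, 27]


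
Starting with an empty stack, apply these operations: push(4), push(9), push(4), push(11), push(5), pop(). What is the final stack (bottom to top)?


push(4) -> [4]
push(9) -> [4, 9]
push(4) -> [4, 9, 4]
push(11) -> [4, 9, 4, 11]
push(5) -> [4, 9, 4, 11, 5]
pop() returns 5 -> [4, 9, 4, 11]
Final stack (bottom to top): [4, 9, 4, 11]


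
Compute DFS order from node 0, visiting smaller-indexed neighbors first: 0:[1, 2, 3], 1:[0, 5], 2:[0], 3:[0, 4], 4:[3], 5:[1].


DFS stack-based: start with [0]
Visit order: [0, 1, 5, 2, 3, 4]


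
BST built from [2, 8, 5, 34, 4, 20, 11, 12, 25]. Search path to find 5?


BST root = 2
Search for 5: compare at each node
Path: [2, 8, 5]


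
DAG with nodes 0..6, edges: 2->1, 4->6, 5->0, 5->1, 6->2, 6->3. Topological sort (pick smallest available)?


Kahn's algorithm, process smallest node first
Order: [4, 5, 0, 6, 2, 1, 3]


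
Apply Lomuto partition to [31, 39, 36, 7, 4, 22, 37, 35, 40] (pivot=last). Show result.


Elements <= 40 go left of pivot.
Result: [31, 39, 36, 7, 4, 22, 37, 35, 40], pivot at index 8


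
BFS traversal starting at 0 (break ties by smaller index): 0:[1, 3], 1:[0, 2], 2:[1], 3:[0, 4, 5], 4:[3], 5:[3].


BFS queue: start with [0]
Visit order: [0, 1, 3, 2, 4, 5]


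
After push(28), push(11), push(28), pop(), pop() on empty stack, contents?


push(28) -> [28]
push(11) -> [28, 11]
push(28) -> [28, 11, 28]
pop() returns 28 -> [28, 11]
pop() returns 11 -> [28]
Final stack (bottom to top): [28]


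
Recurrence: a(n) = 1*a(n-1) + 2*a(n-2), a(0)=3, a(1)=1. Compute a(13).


Build bottom-up:
...a(11)=2729, a(12)=5463, a(13)=1*5463+2*2729=10921


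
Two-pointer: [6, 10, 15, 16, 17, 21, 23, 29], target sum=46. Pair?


Two pointers: lo=0, hi=7
Found pair: (17, 29) summing to 46


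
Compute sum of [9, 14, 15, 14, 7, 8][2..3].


Prefix sums: [0, 9, 23, 38, 52, 59, 67]
Sum[2..3] = prefix[4] - prefix[2] = 52 - 23 = 29


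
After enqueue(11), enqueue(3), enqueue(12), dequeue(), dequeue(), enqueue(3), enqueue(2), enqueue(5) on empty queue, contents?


enqueue(11) -> [11]
enqueue(3) -> [11, 3]
enqueue(12) -> [11, 3, 12]
dequeue() returns 11 -> [3, 12]
dequeue() returns 3 -> [12]
enqueue(3) -> [12, 3]
enqueue(2) -> [12, 3, 2]
enqueue(5) -> [12, 3, 2, 5]
Final queue (front to back): [12, 3, 2, 5]


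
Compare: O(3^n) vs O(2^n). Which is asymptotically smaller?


exponential grows slower than exponential (base 3)
O(2^n) is asymptotically smaller; O(3^n) grows faster


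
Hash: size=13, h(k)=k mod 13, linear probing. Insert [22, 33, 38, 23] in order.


Insertions: 22->slot 9; 33->slot 7; 38->slot 12; 23->slot 10
Table: [None, None, None, None, None, None, None, 33, None, 22, 23, None, 38]


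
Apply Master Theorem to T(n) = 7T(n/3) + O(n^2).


a=7, b=3, c=2. log_3(7)=1.771 < c=2. Case 3: O(n^c) = O(n^2)
Complexity: O(n^2)


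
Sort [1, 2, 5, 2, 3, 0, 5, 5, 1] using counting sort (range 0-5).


Count array: [1, 2, 2, 1, 0, 3]
Reconstruct: [0, 1, 1, 2, 2, 3, 5, 5, 5]


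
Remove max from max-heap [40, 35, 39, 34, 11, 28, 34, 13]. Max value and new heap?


Max = 40
Replace root with last, heapify down
Resulting heap: [39, 35, 34, 34, 11, 28, 13]


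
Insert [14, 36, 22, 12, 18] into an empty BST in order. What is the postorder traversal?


Root = 14; build tree by BST insertion.
Postorder traversal: [12, 18, 22, 36, 14]


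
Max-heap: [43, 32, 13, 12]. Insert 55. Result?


Append 55: [43, 32, 13, 12, 55]
Bubble up: swap idx 4(55) with idx 1(32); swap idx 1(55) with idx 0(43)
Result: [55, 43, 13, 12, 32]


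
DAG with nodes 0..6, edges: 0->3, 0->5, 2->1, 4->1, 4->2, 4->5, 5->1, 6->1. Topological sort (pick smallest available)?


Kahn's algorithm, process smallest node first
Order: [0, 3, 4, 2, 5, 6, 1]


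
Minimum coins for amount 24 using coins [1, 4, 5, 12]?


dp[0]=0; dp[i]=1+min(dp[i-c] for c in coins)
...dp[19]=4, dp[20]=3, dp[21]=3, dp[22]=3, dp[23]=4, dp[24]=2
Minimum coins for 24 = 2


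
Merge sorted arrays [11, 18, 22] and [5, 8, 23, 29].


Compare heads, take smaller each step.
Merged: [5, 8, 11, 18, 22, 23, 29]


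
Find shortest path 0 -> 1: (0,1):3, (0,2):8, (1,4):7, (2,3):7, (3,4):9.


Dijkstra from 0:
Distances: {0: 0, 1: 3, 2: 8, 3: 15, 4: 10}
Shortest distance to 1 = 3, path = [0, 1]


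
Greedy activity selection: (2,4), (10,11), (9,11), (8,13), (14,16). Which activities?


Greedy: pick earliest-ending, then skip overlaps.
Selected (3 activities): [(2, 4), (10, 11), (14, 16)]


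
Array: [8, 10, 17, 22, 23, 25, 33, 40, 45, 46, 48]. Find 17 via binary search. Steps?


Search for 17:
[0,10] mid=5 arr[5]=25
[0,4] mid=2 arr[2]=17
Total: 2 comparisons


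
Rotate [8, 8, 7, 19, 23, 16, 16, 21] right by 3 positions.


Right rotate by 3: [16, 16, 21, 8, 8, 7, 19, 23]


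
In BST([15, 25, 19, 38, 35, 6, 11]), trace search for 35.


BST root = 15
Search for 35: compare at each node
Path: [15, 25, 38, 35]


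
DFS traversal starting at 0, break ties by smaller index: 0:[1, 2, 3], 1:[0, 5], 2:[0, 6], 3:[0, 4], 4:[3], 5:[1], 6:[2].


DFS stack-based: start with [0]
Visit order: [0, 1, 5, 2, 6, 3, 4]


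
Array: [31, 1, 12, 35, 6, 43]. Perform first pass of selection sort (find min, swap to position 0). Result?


After one pass: [1, 31, 12, 35, 6, 43]


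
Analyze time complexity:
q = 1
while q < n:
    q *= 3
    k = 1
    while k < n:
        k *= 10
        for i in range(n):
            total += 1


Per nesting level: O(log n) * O(log n) * O(n) = O(n (log n)^2)
Complexity: O(n (log n)^2)


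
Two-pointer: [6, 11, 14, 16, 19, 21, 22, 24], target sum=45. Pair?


Two pointers: lo=0, hi=7
Found pair: (21, 24) summing to 45


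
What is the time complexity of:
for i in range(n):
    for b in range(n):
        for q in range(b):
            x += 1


Per nesting level: O(n) * O(n) * O(n) [triangular over b] = O(n^3)
Complexity: O(n^3)


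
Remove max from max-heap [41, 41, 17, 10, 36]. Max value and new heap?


Max = 41
Replace root with last, heapify down
Resulting heap: [41, 36, 17, 10]


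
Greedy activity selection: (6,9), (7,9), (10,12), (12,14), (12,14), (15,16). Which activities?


Greedy: pick earliest-ending, then skip overlaps.
Selected (4 activities): [(6, 9), (10, 12), (12, 14), (15, 16)]


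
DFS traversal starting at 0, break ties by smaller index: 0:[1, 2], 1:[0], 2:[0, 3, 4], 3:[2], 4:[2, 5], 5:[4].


DFS stack-based: start with [0]
Visit order: [0, 1, 2, 3, 4, 5]


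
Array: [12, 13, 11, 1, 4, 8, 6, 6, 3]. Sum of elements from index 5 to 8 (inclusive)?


Prefix sums: [0, 12, 25, 36, 37, 41, 49, 55, 61, 64]
Sum[5..8] = prefix[9] - prefix[5] = 64 - 41 = 23


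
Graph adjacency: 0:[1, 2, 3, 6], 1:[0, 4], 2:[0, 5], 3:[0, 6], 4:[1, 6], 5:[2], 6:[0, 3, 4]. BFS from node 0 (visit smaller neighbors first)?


BFS queue: start with [0]
Visit order: [0, 1, 2, 3, 6, 4, 5]


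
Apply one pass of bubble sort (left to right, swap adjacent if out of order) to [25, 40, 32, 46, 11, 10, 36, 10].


After one pass: [25, 32, 40, 11, 10, 36, 10, 46]


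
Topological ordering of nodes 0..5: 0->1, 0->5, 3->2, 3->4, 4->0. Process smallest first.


Kahn's algorithm, process smallest node first
Order: [3, 2, 4, 0, 1, 5]


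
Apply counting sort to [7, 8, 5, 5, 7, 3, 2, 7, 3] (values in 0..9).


Count array: [0, 0, 1, 2, 0, 2, 0, 3, 1, 0]
Reconstruct: [2, 3, 3, 5, 5, 7, 7, 7, 8]


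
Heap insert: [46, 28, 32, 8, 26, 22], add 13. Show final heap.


Append 13: [46, 28, 32, 8, 26, 22, 13]
Bubble up: no swaps needed
Result: [46, 28, 32, 8, 26, 22, 13]


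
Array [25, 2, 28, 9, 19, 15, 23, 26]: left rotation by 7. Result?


Left rotate by 7: [26, 25, 2, 28, 9, 19, 15, 23]


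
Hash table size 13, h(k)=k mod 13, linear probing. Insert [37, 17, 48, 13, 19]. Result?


Insertions: 37->slot 11; 17->slot 4; 48->slot 9; 13->slot 0; 19->slot 6
Table: [13, None, None, None, 17, None, 19, None, None, 48, None, 37, None]


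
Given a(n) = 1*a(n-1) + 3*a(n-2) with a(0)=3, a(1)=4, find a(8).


Build bottom-up:
...a(6)=331, a(7)=748, a(8)=1*748+3*331=1741


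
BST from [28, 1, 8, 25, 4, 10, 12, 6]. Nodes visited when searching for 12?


BST root = 28
Search for 12: compare at each node
Path: [28, 1, 8, 25, 10, 12]


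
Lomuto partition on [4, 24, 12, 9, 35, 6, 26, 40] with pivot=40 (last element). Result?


Elements <= 40 go left of pivot.
Result: [4, 24, 12, 9, 35, 6, 26, 40], pivot at index 7


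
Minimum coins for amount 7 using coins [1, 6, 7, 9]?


dp[0]=0; dp[i]=1+min(dp[i-c] for c in coins)
...dp[2]=2, dp[3]=3, dp[4]=4, dp[5]=5, dp[6]=1, dp[7]=1
Minimum coins for 7 = 1


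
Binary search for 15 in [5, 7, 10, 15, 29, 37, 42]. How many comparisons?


Search for 15:
[0,6] mid=3 arr[3]=15
Total: 1 comparisons


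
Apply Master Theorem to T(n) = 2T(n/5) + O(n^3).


a=2, b=5, c=3. log_5(2)=0.431 < c=3. Case 3: O(n^c) = O(n^3)
Complexity: O(n^3)


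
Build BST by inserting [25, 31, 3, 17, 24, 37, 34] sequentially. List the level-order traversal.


Root = 25; build tree by BST insertion.
Level-Order traversal: [25, 3, 31, 17, 37, 24, 34]


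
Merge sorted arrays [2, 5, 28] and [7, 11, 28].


Compare heads, take smaller each step.
Merged: [2, 5, 7, 11, 28, 28]


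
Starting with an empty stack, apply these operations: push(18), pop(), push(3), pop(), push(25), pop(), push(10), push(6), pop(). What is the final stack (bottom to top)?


push(18) -> [18]
pop() returns 18 -> []
push(3) -> [3]
pop() returns 3 -> []
push(25) -> [25]
pop() returns 25 -> []
push(10) -> [10]
push(6) -> [10, 6]
pop() returns 6 -> [10]
Final stack (bottom to top): [10]


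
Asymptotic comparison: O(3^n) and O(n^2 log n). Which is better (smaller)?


n^2 log n grows slower than exponential (base 3)
O(n^2 log n) is asymptotically smaller; O(3^n) grows faster


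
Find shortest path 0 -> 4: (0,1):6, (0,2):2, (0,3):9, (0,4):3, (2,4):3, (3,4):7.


Dijkstra from 0:
Distances: {0: 0, 1: 6, 2: 2, 3: 9, 4: 3}
Shortest distance to 4 = 3, path = [0, 4]


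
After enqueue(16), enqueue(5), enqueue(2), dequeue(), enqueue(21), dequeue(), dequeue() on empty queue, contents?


enqueue(16) -> [16]
enqueue(5) -> [16, 5]
enqueue(2) -> [16, 5, 2]
dequeue() returns 16 -> [5, 2]
enqueue(21) -> [5, 2, 21]
dequeue() returns 5 -> [2, 21]
dequeue() returns 2 -> [21]
Final queue (front to back): [21]


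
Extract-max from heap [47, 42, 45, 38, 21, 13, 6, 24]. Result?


Max = 47
Replace root with last, heapify down
Resulting heap: [45, 42, 24, 38, 21, 13, 6]


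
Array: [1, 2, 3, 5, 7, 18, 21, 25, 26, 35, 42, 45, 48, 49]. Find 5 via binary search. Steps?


Search for 5:
[0,13] mid=6 arr[6]=21
[0,5] mid=2 arr[2]=3
[3,5] mid=4 arr[4]=7
[3,3] mid=3 arr[3]=5
Total: 4 comparisons


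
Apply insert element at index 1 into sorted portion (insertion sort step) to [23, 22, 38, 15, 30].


After one pass: [22, 23, 38, 15, 30]


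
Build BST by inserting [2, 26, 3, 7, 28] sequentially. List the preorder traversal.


Root = 2; build tree by BST insertion.
Preorder traversal: [2, 26, 3, 7, 28]


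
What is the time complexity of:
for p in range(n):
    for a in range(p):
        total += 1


Per nesting level: O(n) * O(n) [triangular over p] = O(n^2)
Complexity: O(n^2)


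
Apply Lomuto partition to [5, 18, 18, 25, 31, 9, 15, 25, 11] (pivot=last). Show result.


Elements <= 11 go left of pivot.
Result: [5, 9, 11, 25, 31, 18, 15, 25, 18], pivot at index 2


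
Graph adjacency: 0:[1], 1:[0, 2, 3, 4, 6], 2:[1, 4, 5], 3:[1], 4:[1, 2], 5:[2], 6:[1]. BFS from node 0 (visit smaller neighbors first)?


BFS queue: start with [0]
Visit order: [0, 1, 2, 3, 4, 6, 5]


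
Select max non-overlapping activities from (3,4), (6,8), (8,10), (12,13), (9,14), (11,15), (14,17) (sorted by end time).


Greedy: pick earliest-ending, then skip overlaps.
Selected (5 activities): [(3, 4), (6, 8), (8, 10), (12, 13), (14, 17)]


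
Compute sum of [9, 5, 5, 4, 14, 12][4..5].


Prefix sums: [0, 9, 14, 19, 23, 37, 49]
Sum[4..5] = prefix[6] - prefix[4] = 49 - 23 = 26


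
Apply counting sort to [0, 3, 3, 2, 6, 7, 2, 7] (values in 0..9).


Count array: [1, 0, 2, 2, 0, 0, 1, 2, 0, 0]
Reconstruct: [0, 2, 2, 3, 3, 6, 7, 7]


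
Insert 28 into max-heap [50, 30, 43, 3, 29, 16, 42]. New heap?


Append 28: [50, 30, 43, 3, 29, 16, 42, 28]
Bubble up: swap idx 7(28) with idx 3(3)
Result: [50, 30, 43, 28, 29, 16, 42, 3]


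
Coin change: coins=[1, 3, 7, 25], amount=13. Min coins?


dp[0]=0; dp[i]=1+min(dp[i-c] for c in coins)
...dp[8]=2, dp[9]=3, dp[10]=2, dp[11]=3, dp[12]=4, dp[13]=3
Minimum coins for 13 = 3


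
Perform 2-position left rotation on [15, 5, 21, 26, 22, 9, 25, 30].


Left rotate by 2: [21, 26, 22, 9, 25, 30, 15, 5]


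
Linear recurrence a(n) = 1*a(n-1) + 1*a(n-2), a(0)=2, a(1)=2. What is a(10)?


Build bottom-up:
...a(8)=68, a(9)=110, a(10)=1*110+1*68=178


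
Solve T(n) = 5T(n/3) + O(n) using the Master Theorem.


a=5, b=3, c=1. log_3(5)=1.465 > c=1. Case 1: O(n^log_b(a)) = O(n^1.465)
Complexity: O(n^1.465)


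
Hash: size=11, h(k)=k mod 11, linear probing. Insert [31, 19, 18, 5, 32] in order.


Insertions: 31->slot 9; 19->slot 8; 18->slot 7; 5->slot 5; 32->slot 10
Table: [None, None, None, None, None, 5, None, 18, 19, 31, 32]


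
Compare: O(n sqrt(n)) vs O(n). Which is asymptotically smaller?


linear grows slower than n^1.5
O(n) is asymptotically smaller; O(n sqrt(n)) grows faster


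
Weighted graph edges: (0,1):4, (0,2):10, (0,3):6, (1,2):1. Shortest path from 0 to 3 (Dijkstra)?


Dijkstra from 0:
Distances: {0: 0, 1: 4, 2: 5, 3: 6}
Shortest distance to 3 = 6, path = [0, 3]


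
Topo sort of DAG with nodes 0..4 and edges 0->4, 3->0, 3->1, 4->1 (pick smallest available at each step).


Kahn's algorithm, process smallest node first
Order: [2, 3, 0, 4, 1]


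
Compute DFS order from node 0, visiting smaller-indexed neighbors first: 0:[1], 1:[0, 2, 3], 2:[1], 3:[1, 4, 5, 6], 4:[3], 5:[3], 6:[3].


DFS stack-based: start with [0]
Visit order: [0, 1, 2, 3, 4, 5, 6]


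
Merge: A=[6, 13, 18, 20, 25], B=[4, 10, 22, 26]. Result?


Compare heads, take smaller each step.
Merged: [4, 6, 10, 13, 18, 20, 22, 25, 26]


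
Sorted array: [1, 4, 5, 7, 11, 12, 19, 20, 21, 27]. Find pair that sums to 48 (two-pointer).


Two pointers: lo=0, hi=9
Found pair: (21, 27) summing to 48


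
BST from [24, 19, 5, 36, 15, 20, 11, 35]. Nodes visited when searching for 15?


BST root = 24
Search for 15: compare at each node
Path: [24, 19, 5, 15]


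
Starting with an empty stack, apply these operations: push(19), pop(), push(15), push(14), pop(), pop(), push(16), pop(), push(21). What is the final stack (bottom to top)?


push(19) -> [19]
pop() returns 19 -> []
push(15) -> [15]
push(14) -> [15, 14]
pop() returns 14 -> [15]
pop() returns 15 -> []
push(16) -> [16]
pop() returns 16 -> []
push(21) -> [21]
Final stack (bottom to top): [21]


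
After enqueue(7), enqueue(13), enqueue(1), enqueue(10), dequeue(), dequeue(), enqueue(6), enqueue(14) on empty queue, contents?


enqueue(7) -> [7]
enqueue(13) -> [7, 13]
enqueue(1) -> [7, 13, 1]
enqueue(10) -> [7, 13, 1, 10]
dequeue() returns 7 -> [13, 1, 10]
dequeue() returns 13 -> [1, 10]
enqueue(6) -> [1, 10, 6]
enqueue(14) -> [1, 10, 6, 14]
Final queue (front to back): [1, 10, 6, 14]


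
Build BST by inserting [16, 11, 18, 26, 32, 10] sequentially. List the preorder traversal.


Root = 16; build tree by BST insertion.
Preorder traversal: [16, 11, 10, 18, 26, 32]


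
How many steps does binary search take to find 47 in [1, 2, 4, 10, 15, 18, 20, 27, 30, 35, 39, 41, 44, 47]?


Search for 47:
[0,13] mid=6 arr[6]=20
[7,13] mid=10 arr[10]=39
[11,13] mid=12 arr[12]=44
[13,13] mid=13 arr[13]=47
Total: 4 comparisons


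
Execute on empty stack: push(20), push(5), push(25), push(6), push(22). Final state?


push(20) -> [20]
push(5) -> [20, 5]
push(25) -> [20, 5, 25]
push(6) -> [20, 5, 25, 6]
push(22) -> [20, 5, 25, 6, 22]
Final stack (bottom to top): [20, 5, 25, 6, 22]


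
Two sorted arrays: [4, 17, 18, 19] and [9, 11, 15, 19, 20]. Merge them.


Compare heads, take smaller each step.
Merged: [4, 9, 11, 15, 17, 18, 19, 19, 20]


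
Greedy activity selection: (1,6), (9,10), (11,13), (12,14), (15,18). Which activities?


Greedy: pick earliest-ending, then skip overlaps.
Selected (4 activities): [(1, 6), (9, 10), (11, 13), (15, 18)]


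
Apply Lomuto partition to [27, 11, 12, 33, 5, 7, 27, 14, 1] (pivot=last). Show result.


Elements <= 1 go left of pivot.
Result: [1, 11, 12, 33, 5, 7, 27, 14, 27], pivot at index 0
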